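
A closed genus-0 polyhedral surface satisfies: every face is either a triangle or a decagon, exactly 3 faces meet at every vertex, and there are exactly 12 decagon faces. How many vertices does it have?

60

Let x be the number of triangles; then F = 12 + x.
Edge–face incidences: 2E = 10·12 + 3·x = 120 + 3x.
Every vertex has degree 3, so 3V = 2E.
Euler: V − E + F = 2 ⇒ (2E)/3 − E + (12 + x) = 2.
Multiply by 6: 2·(2E) − 3·(2E) + 6·(12 + x) = 12, i.e. 72 + 6x − (120 + 3x) = 12.
Collecting terms: 3x − 48 = 12, so 3x = 60, so x = 20.
Then 2E = 120 + 3·20 = 180, so E = 90, V = 2E/3 = 60, F = 12 + 20 = 32.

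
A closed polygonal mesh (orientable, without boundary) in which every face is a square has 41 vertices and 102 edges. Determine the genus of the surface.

6

Every face is a square and each edge borders two faces, so 4F = 2·102, giving F = 51.
χ = V − E + F = 41 − 102 + 51 = -10.
For a closed orientable surface χ = 2 − 2g, so g = (2 − (-10))/2 = 6.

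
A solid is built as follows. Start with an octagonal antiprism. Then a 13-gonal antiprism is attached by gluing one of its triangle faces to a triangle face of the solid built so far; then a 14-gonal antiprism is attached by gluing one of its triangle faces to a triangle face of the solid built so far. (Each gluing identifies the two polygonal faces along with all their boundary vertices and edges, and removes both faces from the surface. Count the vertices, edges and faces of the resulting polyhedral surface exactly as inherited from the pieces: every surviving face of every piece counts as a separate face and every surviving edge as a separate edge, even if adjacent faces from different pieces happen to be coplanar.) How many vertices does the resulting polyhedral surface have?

64

An octagonal antiprism: V=16, E=32, F=18.
Attach a 13-gonal antiprism (V=26, E=52, F=28) along a 3-gon: merge 3 vertices and 3 edges, delete both glued faces → V=39, E=81, F=44.
Attach a 14-gonal antiprism (V=28, E=56, F=30) along a 3-gon: merge 3 vertices and 3 edges, delete both glued faces → V=64, E=134, F=72.
Check: V − E + F = 64 − 134 + 72 = 2.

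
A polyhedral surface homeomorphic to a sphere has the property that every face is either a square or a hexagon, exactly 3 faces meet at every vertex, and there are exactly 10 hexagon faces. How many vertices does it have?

Let x be the number of squares; then F = 10 + x.
Edge–face incidences: 2E = 6·10 + 4·x = 60 + 4x.
Every vertex has degree 3, so 3V = 2E.
Euler: V − E + F = 2 ⇒ (2E)/3 − E + (10 + x) = 2.
Multiply by 6: 2·(2E) − 3·(2E) + 6·(10 + x) = 12, i.e. 60 + 6x − (60 + 4x) = 12.
Collecting terms: 2x = 12, so x = 6.
Then 2E = 60 + 4·6 = 84, so E = 42, V = 2E/3 = 28, F = 10 + 6 = 16.

28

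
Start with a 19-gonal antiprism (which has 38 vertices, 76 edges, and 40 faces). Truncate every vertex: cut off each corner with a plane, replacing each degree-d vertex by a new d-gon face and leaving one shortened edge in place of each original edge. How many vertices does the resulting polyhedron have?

Truncation replaces each original edge-end by a new vertex, so V′ = 2E = 152.
Each original edge survives, and each old vertex of degree d contributes d new edges; summing degrees gives Σd = 2E, so E′ = E + 2E = 3E = 228.
Each original face survives and each original vertex becomes one new face: F′ = F + V = 78.

152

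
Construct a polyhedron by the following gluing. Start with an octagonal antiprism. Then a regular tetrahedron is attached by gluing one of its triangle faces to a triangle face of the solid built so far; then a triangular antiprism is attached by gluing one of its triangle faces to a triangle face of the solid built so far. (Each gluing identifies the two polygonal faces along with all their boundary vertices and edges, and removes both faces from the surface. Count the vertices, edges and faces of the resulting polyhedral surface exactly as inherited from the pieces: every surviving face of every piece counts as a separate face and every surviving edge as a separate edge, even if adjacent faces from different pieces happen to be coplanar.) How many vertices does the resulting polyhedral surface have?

20

An octagonal antiprism: V=16, E=32, F=18.
Attach a regular tetrahedron (V=4, E=6, F=4) along a 3-gon: merge 3 vertices and 3 edges, delete both glued faces → V=17, E=35, F=20.
Attach a triangular antiprism (V=6, E=12, F=8) along a 3-gon: merge 3 vertices and 3 edges, delete both glued faces → V=20, E=44, F=26.
Check: V − E + F = 20 − 44 + 26 = 2.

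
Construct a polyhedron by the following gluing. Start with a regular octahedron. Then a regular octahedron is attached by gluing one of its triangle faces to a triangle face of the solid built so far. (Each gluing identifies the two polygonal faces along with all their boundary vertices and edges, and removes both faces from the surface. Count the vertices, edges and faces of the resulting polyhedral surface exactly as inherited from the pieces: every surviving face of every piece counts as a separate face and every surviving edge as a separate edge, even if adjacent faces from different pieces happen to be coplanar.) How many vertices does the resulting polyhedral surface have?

A regular octahedron: V=6, E=12, F=8.
Attach a regular octahedron (V=6, E=12, F=8) along a 3-gon: merge 3 vertices and 3 edges, delete both glued faces → V=9, E=21, F=14.
Check: V − E + F = 9 − 21 + 14 = 2.

9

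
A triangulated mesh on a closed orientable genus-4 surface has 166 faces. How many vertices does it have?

χ = 2 − 2·4 = -6, and every face is a triangle so 3F = 2E.
E = 3·166/2 = 249. Then V = -6 + E − F = -6 + 249 − 166 = 77.

77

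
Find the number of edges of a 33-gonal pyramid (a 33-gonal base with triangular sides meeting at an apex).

A pyramid on an n-gon base has one n-gon and n triangles: V = 33 + 1 = 34, E = 2·33 = 66, F = 33 + 1 = 34.
Check: V − E + F = 34 − 66 + 34 = 2.

66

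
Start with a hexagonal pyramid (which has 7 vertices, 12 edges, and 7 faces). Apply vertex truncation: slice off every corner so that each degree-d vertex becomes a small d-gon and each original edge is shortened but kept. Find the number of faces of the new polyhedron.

14

Truncation replaces each original edge-end by a new vertex, so V′ = 2E = 24.
Each original edge survives, and each old vertex of degree d contributes d new edges; summing degrees gives Σd = 2E, so E′ = E + 2E = 3E = 36.
Each original face survives and each original vertex becomes one new face: F′ = F + V = 14.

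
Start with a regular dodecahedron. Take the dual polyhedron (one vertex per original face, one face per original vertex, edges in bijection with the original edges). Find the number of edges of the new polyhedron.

30

The base solid has V = 20, E = 30, F = 12.
The dual swaps V and F and preserves E: V′ = F = 12, E′ = E = 30, F′ = V = 20.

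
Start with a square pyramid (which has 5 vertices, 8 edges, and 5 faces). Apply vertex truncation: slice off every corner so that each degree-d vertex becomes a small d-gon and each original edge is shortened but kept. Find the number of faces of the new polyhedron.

10

Truncation replaces each original edge-end by a new vertex, so V′ = 2E = 16.
Each original edge survives, and each old vertex of degree d contributes d new edges; summing degrees gives Σd = 2E, so E′ = E + 2E = 3E = 24.
Each original face survives and each original vertex becomes one new face: F′ = F + V = 10.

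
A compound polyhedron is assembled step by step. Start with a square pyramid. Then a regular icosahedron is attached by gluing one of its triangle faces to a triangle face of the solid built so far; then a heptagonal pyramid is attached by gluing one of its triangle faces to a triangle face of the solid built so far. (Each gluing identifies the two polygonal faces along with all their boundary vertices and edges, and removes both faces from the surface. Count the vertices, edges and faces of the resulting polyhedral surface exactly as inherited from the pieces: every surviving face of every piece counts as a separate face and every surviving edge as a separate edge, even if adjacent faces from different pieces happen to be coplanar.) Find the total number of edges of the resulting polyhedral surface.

A square pyramid: V=5, E=8, F=5.
Attach a regular icosahedron (V=12, E=30, F=20) along a 3-gon: merge 3 vertices and 3 edges, delete both glued faces → V=14, E=35, F=23.
Attach a heptagonal pyramid (V=8, E=14, F=8) along a 3-gon: merge 3 vertices and 3 edges, delete both glued faces → V=19, E=46, F=29.
Check: V − E + F = 19 − 46 + 29 = 2.

46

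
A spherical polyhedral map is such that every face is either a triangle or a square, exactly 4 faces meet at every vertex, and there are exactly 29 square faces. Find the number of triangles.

Let x be the number of triangles; then F = 29 + x.
Edge–face incidences: 2E = 4·29 + 3·x = 116 + 3x.
Every vertex has degree 4, so 4V = 2E.
Euler: V − E + F = 2 ⇒ (2E)/4 − E + (29 + x) = 2.
Multiply by 8: 2·(2E) − 4·(2E) + 8·(29 + x) = 16, i.e. 232 + 8x − 2·(116 + 3x) = 16.
Collecting terms: 2x = 16, so x = 8.
Then 2E = 116 + 3·8 = 140, so E = 70, V = 2E/4 = 35, F = 29 + 8 = 37.

8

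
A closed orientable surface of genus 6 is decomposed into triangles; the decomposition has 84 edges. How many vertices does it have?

18

χ = 2 − 2·6 = -10, and every face is a triangle so 3F = 2E.
F = 2E/3 = 56. Then V = -10 + E − F = -10 + 84 − 56 = 18.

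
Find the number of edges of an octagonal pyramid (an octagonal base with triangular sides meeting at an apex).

A pyramid on an n-gon base has one n-gon and n triangles: V = 8 + 1 = 9, E = 2·8 = 16, F = 8 + 1 = 9.

16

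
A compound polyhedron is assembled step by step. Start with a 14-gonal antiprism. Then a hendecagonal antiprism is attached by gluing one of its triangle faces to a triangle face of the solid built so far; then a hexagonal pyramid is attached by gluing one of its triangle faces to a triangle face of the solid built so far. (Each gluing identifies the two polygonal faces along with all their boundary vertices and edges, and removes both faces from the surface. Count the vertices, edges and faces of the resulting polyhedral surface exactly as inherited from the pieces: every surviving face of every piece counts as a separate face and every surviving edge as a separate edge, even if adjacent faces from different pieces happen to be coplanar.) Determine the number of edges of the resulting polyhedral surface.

A 14-gonal antiprism: V=28, E=56, F=30.
Attach a hendecagonal antiprism (V=22, E=44, F=24) along a 3-gon: merge 3 vertices and 3 edges, delete both glued faces → V=47, E=97, F=52.
Attach a hexagonal pyramid (V=7, E=12, F=7) along a 3-gon: merge 3 vertices and 3 edges, delete both glued faces → V=51, E=106, F=57.
Check: V − E + F = 51 − 106 + 57 = 2.

106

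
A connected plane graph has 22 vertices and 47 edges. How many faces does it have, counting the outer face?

Euler's formula for a connected plane graph: V − E + F = 2, so F = 2 − 22 + 47 = 27.

27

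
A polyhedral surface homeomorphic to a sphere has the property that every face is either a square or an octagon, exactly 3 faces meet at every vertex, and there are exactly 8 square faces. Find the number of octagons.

Let x be the number of octagons; then F = 8 + x.
Edge–face incidences: 2E = 4·8 + 8·x = 32 + 8x.
Every vertex has degree 3, so 3V = 2E.
Euler: V − E + F = 2 ⇒ (2E)/3 − E + (8 + x) = 2.
Multiply by 6: 2·(2E) − 3·(2E) + 6·(8 + x) = 12, i.e. 48 + 6x − (32 + 8x) = 12.
Collecting terms: −2x + 16 = 12, so −2x = −4, so x = 2.
Then 2E = 32 + 8·2 = 48, so E = 24, V = 2E/3 = 16, F = 8 + 2 = 10.

2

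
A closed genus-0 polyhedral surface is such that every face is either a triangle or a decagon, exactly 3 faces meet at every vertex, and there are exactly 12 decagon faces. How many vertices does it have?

Let x be the number of triangles; then F = 12 + x.
Edge–face incidences: 2E = 10·12 + 3·x = 120 + 3x.
Every vertex has degree 3, so 3V = 2E.
Euler: V − E + F = 2 ⇒ (2E)/3 − E + (12 + x) = 2.
Multiply by 6: 2·(2E) − 3·(2E) + 6·(12 + x) = 12, i.e. 72 + 6x − (120 + 3x) = 12.
Collecting terms: 3x − 48 = 12, so 3x = 60, so x = 20.
Then 2E = 120 + 3·20 = 180, so E = 90, V = 2E/3 = 60, F = 12 + 20 = 32.

60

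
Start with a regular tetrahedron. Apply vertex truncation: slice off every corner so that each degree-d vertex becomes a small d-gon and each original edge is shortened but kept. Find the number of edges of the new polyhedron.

The base solid has V = 4, E = 6, F = 4.
Truncation replaces each original edge-end by a new vertex, so V′ = 2E = 12.
Each original edge survives, and each old vertex of degree d contributes d new edges; summing degrees gives Σd = 2E, so E′ = E + 2E = 3E = 18.
Each original face survives and each original vertex becomes one new face: F′ = F + V = 8.

18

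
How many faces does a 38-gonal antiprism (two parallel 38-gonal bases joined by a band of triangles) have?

78

An antiprism on an n-gon has two n-gon caps and 2n triangles: V = 2·38 = 76, E = 4·38 = 152, F = 2·38 + 2 = 78.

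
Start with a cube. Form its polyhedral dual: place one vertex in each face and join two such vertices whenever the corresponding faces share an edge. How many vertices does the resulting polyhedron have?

6

The base solid has V = 8, E = 12, F = 6.
The dual swaps V and F and preserves E: V′ = F = 6, E′ = E = 12, F′ = V = 8.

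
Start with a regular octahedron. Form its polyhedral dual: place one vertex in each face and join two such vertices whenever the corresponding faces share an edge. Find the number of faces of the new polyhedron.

The base solid has V = 6, E = 12, F = 8.
The dual swaps V and F and preserves E: V′ = F = 8, E′ = E = 12, F′ = V = 6.

6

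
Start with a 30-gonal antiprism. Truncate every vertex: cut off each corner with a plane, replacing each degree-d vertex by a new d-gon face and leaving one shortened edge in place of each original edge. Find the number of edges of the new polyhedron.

The base solid has V = 60, E = 120, F = 62.
Truncation replaces each original edge-end by a new vertex, so V′ = 2E = 240.
Each original edge survives, and each old vertex of degree d contributes d new edges; summing degrees gives Σd = 2E, so E′ = E + 2E = 3E = 360.
Each original face survives and each original vertex becomes one new face: F′ = F + V = 122.

360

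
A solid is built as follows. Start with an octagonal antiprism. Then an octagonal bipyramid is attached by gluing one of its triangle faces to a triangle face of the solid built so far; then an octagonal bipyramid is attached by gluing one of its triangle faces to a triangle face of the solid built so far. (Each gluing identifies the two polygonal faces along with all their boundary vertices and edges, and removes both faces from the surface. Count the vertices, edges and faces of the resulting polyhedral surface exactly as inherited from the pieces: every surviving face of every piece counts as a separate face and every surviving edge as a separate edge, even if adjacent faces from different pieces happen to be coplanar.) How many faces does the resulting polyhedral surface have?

46

An octagonal antiprism: V=16, E=32, F=18.
Attach an octagonal bipyramid (V=10, E=24, F=16) along a 3-gon: merge 3 vertices and 3 edges, delete both glued faces → V=23, E=53, F=32.
Attach an octagonal bipyramid (V=10, E=24, F=16) along a 3-gon: merge 3 vertices and 3 edges, delete both glued faces → V=30, E=74, F=46.
Check: V − E + F = 30 − 74 + 46 = 2.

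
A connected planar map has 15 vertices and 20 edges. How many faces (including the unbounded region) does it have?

Euler's formula for a connected plane graph: V − E + F = 2, so F = 2 − 15 + 20 = 7.

7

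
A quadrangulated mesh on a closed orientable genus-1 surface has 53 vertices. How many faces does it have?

χ = 2 − 2·1 = 0, and every face is a square so 4F = 2E.
V − E + F = 0 with E = 4F/2 gives 53 − (4/2 − 1)·F = 0, so F = 53 and E = 106.

53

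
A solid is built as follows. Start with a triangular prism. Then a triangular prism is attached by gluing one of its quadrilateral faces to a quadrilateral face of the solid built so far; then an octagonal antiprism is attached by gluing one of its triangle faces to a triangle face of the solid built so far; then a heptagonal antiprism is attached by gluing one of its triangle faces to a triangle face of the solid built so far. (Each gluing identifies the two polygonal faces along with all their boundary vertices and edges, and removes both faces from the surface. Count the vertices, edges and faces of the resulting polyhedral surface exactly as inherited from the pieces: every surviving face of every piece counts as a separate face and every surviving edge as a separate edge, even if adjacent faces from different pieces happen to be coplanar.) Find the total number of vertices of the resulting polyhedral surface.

A triangular prism: V=6, E=9, F=5.
Attach a triangular prism (V=6, E=9, F=5) along a 4-gon: merge 4 vertices and 4 edges, delete both glued faces → V=8, E=14, F=8.
Attach an octagonal antiprism (V=16, E=32, F=18) along a 3-gon: merge 3 vertices and 3 edges, delete both glued faces → V=21, E=43, F=24.
Attach a heptagonal antiprism (V=14, E=28, F=16) along a 3-gon: merge 3 vertices and 3 edges, delete both glued faces → V=32, E=68, F=38.
Check: V − E + F = 32 − 68 + 38 = 2.

32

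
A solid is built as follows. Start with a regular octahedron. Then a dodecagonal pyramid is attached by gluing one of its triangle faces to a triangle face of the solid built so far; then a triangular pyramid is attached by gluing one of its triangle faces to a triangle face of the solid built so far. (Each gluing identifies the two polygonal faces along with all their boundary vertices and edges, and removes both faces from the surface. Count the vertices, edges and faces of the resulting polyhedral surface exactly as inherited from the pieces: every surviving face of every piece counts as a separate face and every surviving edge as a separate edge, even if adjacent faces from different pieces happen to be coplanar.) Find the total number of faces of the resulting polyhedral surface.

A regular octahedron: V=6, E=12, F=8.
Attach a dodecagonal pyramid (V=13, E=24, F=13) along a 3-gon: merge 3 vertices and 3 edges, delete both glued faces → V=16, E=33, F=19.
Attach a triangular pyramid (V=4, E=6, F=4) along a 3-gon: merge 3 vertices and 3 edges, delete both glued faces → V=17, E=36, F=21.
Check: V − E + F = 17 − 36 + 21 = 2.

21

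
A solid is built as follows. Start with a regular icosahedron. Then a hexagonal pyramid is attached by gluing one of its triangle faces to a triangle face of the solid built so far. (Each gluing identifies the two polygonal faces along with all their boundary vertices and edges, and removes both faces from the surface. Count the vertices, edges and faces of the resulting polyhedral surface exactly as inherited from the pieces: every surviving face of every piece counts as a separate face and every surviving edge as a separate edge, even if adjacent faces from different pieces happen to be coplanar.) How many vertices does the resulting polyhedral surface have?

A regular icosahedron: V=12, E=30, F=20.
Attach a hexagonal pyramid (V=7, E=12, F=7) along a 3-gon: merge 3 vertices and 3 edges, delete both glued faces → V=16, E=39, F=25.
Check: V − E + F = 16 − 39 + 25 = 2.

16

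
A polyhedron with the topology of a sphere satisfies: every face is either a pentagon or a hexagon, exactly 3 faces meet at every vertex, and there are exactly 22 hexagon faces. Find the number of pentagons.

Let x be the number of pentagons; then F = 22 + x.
Edge–face incidences: 2E = 6·22 + 5·x = 132 + 5x.
Every vertex has degree 3, so 3V = 2E.
Euler: V − E + F = 2 ⇒ (2E)/3 − E + (22 + x) = 2.
Multiply by 6: 2·(2E) − 3·(2E) + 6·(22 + x) = 12, i.e. 132 + 6x − (132 + 5x) = 12.
Collecting terms: x = 12.
Then 2E = 132 + 5·12 = 192, so E = 96, V = 2E/3 = 64, F = 22 + 12 = 34.

12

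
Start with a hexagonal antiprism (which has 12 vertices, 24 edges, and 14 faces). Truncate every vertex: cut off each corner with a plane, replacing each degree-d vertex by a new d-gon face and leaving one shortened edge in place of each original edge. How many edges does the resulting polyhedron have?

72

Truncation replaces each original edge-end by a new vertex, so V′ = 2E = 48.
Each original edge survives, and each old vertex of degree d contributes d new edges; summing degrees gives Σd = 2E, so E′ = E + 2E = 3E = 72.
Each original face survives and each original vertex becomes one new face: F′ = F + V = 26.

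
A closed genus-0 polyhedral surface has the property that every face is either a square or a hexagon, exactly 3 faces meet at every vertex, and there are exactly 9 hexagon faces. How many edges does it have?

39

Let x be the number of squares; then F = 9 + x.
Edge–face incidences: 2E = 6·9 + 4·x = 54 + 4x.
Every vertex has degree 3, so 3V = 2E.
Euler: V − E + F = 2 ⇒ (2E)/3 − E + (9 + x) = 2.
Multiply by 6: 2·(2E) − 3·(2E) + 6·(9 + x) = 12, i.e. 54 + 6x − (54 + 4x) = 12.
Collecting terms: 2x = 12, so x = 6.
Then 2E = 54 + 4·6 = 78, so E = 39, V = 2E/3 = 26, F = 9 + 6 = 15.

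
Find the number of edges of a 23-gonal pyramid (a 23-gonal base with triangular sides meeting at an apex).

A pyramid on an n-gon base has one n-gon and n triangles: V = 23 + 1 = 24, E = 2·23 = 46, F = 23 + 1 = 24.

46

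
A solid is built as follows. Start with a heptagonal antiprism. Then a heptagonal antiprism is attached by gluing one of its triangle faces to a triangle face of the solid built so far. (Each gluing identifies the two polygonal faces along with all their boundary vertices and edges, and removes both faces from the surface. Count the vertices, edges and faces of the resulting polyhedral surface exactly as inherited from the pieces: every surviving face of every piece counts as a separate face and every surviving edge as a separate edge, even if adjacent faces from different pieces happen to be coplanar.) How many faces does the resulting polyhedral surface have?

30

A heptagonal antiprism: V=14, E=28, F=16.
Attach a heptagonal antiprism (V=14, E=28, F=16) along a 3-gon: merge 3 vertices and 3 edges, delete both glued faces → V=25, E=53, F=30.
Check: V − E + F = 25 − 53 + 30 = 2.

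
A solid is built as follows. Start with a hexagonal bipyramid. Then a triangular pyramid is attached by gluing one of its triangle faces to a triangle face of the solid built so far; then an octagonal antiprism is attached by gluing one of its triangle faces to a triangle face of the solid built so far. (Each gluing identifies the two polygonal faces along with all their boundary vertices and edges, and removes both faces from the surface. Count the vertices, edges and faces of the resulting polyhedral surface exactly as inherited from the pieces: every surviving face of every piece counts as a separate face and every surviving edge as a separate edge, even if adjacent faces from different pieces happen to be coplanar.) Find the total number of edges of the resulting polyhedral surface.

50

A hexagonal bipyramid: V=8, E=18, F=12.
Attach a triangular pyramid (V=4, E=6, F=4) along a 3-gon: merge 3 vertices and 3 edges, delete both glued faces → V=9, E=21, F=14.
Attach an octagonal antiprism (V=16, E=32, F=18) along a 3-gon: merge 3 vertices and 3 edges, delete both glued faces → V=22, E=50, F=30.
Check: V − E + F = 22 − 50 + 30 = 2.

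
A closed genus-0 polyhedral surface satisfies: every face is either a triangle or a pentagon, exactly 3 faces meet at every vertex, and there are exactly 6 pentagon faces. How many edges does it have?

18

Let x be the number of triangles; then F = 6 + x.
Edge–face incidences: 2E = 5·6 + 3·x = 30 + 3x.
Every vertex has degree 3, so 3V = 2E.
Euler: V − E + F = 2 ⇒ (2E)/3 − E + (6 + x) = 2.
Multiply by 6: 2·(2E) − 3·(2E) + 6·(6 + x) = 12, i.e. 36 + 6x − (30 + 3x) = 12.
Collecting terms: 3x + 6 = 12, so 3x = 6, so x = 2.
Then 2E = 30 + 3·2 = 36, so E = 18, V = 2E/3 = 12, F = 6 + 2 = 8.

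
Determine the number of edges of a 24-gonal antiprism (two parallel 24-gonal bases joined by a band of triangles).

96

An antiprism on an n-gon has two n-gon caps and 2n triangles: V = 2·24 = 48, E = 4·24 = 96, F = 2·24 + 2 = 50.
Check: V − E + F = 48 − 96 + 50 = 2.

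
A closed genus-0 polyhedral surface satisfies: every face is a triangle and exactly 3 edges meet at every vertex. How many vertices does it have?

4

Each face has 3 edges and each edge borders two faces, so 2E = 3F.
Each vertex has degree 3, so 3V = 2E and hence V = 3F/3.
Euler: V − E + F = 2 ⇒ (3F/3) − (3F/2) + F = 2.
Multiply by 6: (6 − 9 + 6)F = 12, i.e. 3F = 12.
So F = 4, E = 3·4/2 = 6, V = 3·4/3 = 4.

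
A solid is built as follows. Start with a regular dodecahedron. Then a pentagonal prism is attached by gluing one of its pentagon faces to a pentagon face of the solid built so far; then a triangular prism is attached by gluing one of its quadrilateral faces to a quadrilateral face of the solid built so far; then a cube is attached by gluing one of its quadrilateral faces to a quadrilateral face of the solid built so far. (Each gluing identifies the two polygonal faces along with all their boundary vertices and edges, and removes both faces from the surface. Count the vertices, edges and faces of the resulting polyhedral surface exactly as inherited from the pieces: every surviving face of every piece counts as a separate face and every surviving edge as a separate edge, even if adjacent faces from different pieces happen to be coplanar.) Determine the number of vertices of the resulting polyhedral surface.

31

A regular dodecahedron: V=20, E=30, F=12.
Attach a pentagonal prism (V=10, E=15, F=7) along a 5-gon: merge 5 vertices and 5 edges, delete both glued faces → V=25, E=40, F=17.
Attach a triangular prism (V=6, E=9, F=5) along a 4-gon: merge 4 vertices and 4 edges, delete both glued faces → V=27, E=45, F=20.
Attach a cube (V=8, E=12, F=6) along a 4-gon: merge 4 vertices and 4 edges, delete both glued faces → V=31, E=53, F=24.
Check: V − E + F = 31 − 53 + 24 = 2.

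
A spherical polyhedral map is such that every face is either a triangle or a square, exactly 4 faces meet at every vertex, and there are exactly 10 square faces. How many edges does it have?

Let x be the number of triangles; then F = 10 + x.
Edge–face incidences: 2E = 4·10 + 3·x = 40 + 3x.
Every vertex has degree 4, so 4V = 2E.
Euler: V − E + F = 2 ⇒ (2E)/4 − E + (10 + x) = 2.
Multiply by 8: 2·(2E) − 4·(2E) + 8·(10 + x) = 16, i.e. 80 + 8x − 2·(40 + 3x) = 16.
Collecting terms: 2x = 16, so x = 8.
Then 2E = 40 + 3·8 = 64, so E = 32, V = 2E/4 = 16, F = 10 + 8 = 18.

32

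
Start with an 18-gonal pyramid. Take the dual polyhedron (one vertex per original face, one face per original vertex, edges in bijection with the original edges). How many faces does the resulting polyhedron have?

19

The base solid has V = 19, E = 36, F = 19.
The dual swaps V and F and preserves E: V′ = F = 19, E′ = E = 36, F′ = V = 19.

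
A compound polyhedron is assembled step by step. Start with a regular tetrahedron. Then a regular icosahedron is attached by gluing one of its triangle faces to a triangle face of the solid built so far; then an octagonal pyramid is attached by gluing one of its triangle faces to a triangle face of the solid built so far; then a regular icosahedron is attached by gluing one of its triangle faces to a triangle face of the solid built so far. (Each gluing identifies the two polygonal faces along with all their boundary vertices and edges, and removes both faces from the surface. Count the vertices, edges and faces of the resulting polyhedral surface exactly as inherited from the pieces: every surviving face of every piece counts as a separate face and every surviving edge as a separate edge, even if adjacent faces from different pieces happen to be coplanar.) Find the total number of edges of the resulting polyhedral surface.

73

A regular tetrahedron: V=4, E=6, F=4.
Attach a regular icosahedron (V=12, E=30, F=20) along a 3-gon: merge 3 vertices and 3 edges, delete both glued faces → V=13, E=33, F=22.
Attach an octagonal pyramid (V=9, E=16, F=9) along a 3-gon: merge 3 vertices and 3 edges, delete both glued faces → V=19, E=46, F=29.
Attach a regular icosahedron (V=12, E=30, F=20) along a 3-gon: merge 3 vertices and 3 edges, delete both glued faces → V=28, E=73, F=47.
Check: V − E + F = 28 − 73 + 47 = 2.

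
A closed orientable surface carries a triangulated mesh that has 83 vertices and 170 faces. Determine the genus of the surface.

2

Every face is a triangle, so 2E = 3·170 = 510, giving E = 255.
χ = V − E + F = 83 − 255 + 170 = -2.
For a closed orientable surface χ = 2 − 2g, so g = (2 − (-2))/2 = 2.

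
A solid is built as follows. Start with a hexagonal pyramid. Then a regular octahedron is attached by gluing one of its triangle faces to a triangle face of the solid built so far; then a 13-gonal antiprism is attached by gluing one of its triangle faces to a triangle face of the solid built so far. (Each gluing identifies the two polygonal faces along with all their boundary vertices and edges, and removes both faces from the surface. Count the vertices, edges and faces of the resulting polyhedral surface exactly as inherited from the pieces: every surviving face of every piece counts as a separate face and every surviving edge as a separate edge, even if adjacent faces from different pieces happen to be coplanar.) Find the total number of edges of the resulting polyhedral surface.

70

A hexagonal pyramid: V=7, E=12, F=7.
Attach a regular octahedron (V=6, E=12, F=8) along a 3-gon: merge 3 vertices and 3 edges, delete both glued faces → V=10, E=21, F=13.
Attach a 13-gonal antiprism (V=26, E=52, F=28) along a 3-gon: merge 3 vertices and 3 edges, delete both glued faces → V=33, E=70, F=39.
Check: V − E + F = 33 − 70 + 39 = 2.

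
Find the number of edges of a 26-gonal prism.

A prism on an n-gon has two n-gon bases and n rectangular sides: V = 2·26 = 52, E = 3·26 = 78, F = 26 + 2 = 28.

78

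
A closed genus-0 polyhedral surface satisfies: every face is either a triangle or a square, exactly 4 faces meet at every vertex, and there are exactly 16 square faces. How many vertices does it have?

Let x be the number of triangles; then F = 16 + x.
Edge–face incidences: 2E = 4·16 + 3·x = 64 + 3x.
Every vertex has degree 4, so 4V = 2E.
Euler: V − E + F = 2 ⇒ (2E)/4 − E + (16 + x) = 2.
Multiply by 8: 2·(2E) − 4·(2E) + 8·(16 + x) = 16, i.e. 128 + 8x − 2·(64 + 3x) = 16.
Collecting terms: 2x = 16, so x = 8.
Then 2E = 64 + 3·8 = 88, so E = 44, V = 2E/4 = 22, F = 16 + 8 = 24.

22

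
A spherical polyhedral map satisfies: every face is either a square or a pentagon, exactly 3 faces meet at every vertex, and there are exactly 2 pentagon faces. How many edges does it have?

15

Let x be the number of squares; then F = 2 + x.
Edge–face incidences: 2E = 5·2 + 4·x = 10 + 4x.
Every vertex has degree 3, so 3V = 2E.
Euler: V − E + F = 2 ⇒ (2E)/3 − E + (2 + x) = 2.
Multiply by 6: 2·(2E) − 3·(2E) + 6·(2 + x) = 12, i.e. 12 + 6x − (10 + 4x) = 12.
Collecting terms: 2x + 2 = 12, so 2x = 10, so x = 5.
Then 2E = 10 + 4·5 = 30, so E = 15, V = 2E/3 = 10, F = 2 + 5 = 7.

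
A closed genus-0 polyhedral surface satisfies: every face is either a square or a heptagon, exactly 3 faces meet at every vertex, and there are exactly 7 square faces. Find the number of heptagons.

Let x be the number of heptagons; then F = 7 + x.
Edge–face incidences: 2E = 4·7 + 7·x = 28 + 7x.
Every vertex has degree 3, so 3V = 2E.
Euler: V − E + F = 2 ⇒ (2E)/3 − E + (7 + x) = 2.
Multiply by 6: 2·(2E) − 3·(2E) + 6·(7 + x) = 12, i.e. 42 + 6x − (28 + 7x) = 12.
Collecting terms: −x + 14 = 12, so −x = −2, so x = 2.
Then 2E = 28 + 7·2 = 42, so E = 21, V = 2E/3 = 14, F = 7 + 2 = 9.

2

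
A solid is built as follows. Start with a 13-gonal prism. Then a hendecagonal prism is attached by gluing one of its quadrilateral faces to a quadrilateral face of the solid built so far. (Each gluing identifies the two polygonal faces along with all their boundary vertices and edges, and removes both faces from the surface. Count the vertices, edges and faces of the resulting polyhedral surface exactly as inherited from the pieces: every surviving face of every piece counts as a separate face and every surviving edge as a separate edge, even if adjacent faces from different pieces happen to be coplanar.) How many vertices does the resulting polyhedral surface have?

44

A 13-gonal prism: V=26, E=39, F=15.
Attach a hendecagonal prism (V=22, E=33, F=13) along a 4-gon: merge 4 vertices and 4 edges, delete both glued faces → V=44, E=68, F=26.
Check: V − E + F = 44 − 68 + 26 = 2.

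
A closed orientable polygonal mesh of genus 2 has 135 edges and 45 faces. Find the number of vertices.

88

For a closed orientable surface of genus 2, χ = 2 − 2·2 = -2.
V = -2 + E − F = -2 + 135 − 45 = 88.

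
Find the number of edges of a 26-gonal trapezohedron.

104

The n-trapezohedron (dual of the n-antiprism) has V = 2·26 + 2 = 54, E = 4·26 = 104, F = 2·26 = 52.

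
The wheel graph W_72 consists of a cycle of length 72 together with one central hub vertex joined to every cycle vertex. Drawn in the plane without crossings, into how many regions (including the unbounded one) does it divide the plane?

W_72 has V = 72 + 1 = 73 vertices and E = 2·72 = 144 edges.
By Euler's formula F = 2 − V + E = 2 − 73 + 144 = 73.

73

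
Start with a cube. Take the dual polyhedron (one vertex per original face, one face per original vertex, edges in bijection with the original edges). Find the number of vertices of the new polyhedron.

The base solid has V = 8, E = 12, F = 6.
The dual swaps V and F and preserves E: V′ = F = 6, E′ = E = 12, F′ = V = 8.

6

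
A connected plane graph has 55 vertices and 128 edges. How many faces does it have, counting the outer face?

Euler's formula for a connected plane graph: V − E + F = 2, so F = 2 − 55 + 128 = 75.

75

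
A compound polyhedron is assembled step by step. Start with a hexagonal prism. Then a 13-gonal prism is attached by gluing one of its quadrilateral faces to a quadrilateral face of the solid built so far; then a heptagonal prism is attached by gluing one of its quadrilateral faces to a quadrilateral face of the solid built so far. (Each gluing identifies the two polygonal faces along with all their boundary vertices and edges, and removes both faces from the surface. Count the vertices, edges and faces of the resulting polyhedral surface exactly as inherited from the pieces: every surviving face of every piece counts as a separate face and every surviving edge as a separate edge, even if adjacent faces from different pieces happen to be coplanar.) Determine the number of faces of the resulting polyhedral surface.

A hexagonal prism: V=12, E=18, F=8.
Attach a 13-gonal prism (V=26, E=39, F=15) along a 4-gon: merge 4 vertices and 4 edges, delete both glued faces → V=34, E=53, F=21.
Attach a heptagonal prism (V=14, E=21, F=9) along a 4-gon: merge 4 vertices and 4 edges, delete both glued faces → V=44, E=70, F=28.
Check: V − E + F = 44 − 70 + 28 = 2.

28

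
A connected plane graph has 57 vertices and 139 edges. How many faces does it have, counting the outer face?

Euler's formula for a connected plane graph: V − E + F = 2, so F = 2 − 57 + 139 = 84.

84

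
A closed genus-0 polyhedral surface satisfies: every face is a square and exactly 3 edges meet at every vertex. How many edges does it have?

12

Each face has 4 edges and each edge borders two faces, so 2E = 4F.
Each vertex has degree 3, so 3V = 2E and hence V = 4F/3.
Euler: V − E + F = 2 ⇒ (4F/3) − (4F/2) + F = 2.
Multiply by 6: (8 − 12 + 6)F = 12, i.e. 2F = 12.
So F = 6, E = 4·6/2 = 12, V = 4·6/3 = 8.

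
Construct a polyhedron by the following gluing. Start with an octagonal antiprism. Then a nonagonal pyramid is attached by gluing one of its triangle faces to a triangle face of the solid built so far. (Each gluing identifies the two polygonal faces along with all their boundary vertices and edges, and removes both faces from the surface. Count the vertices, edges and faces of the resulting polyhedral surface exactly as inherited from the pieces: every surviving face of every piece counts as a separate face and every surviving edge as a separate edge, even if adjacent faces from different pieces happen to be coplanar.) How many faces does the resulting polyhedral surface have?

An octagonal antiprism: V=16, E=32, F=18.
Attach a nonagonal pyramid (V=10, E=18, F=10) along a 3-gon: merge 3 vertices and 3 edges, delete both glued faces → V=23, E=47, F=26.
Check: V − E + F = 23 − 47 + 26 = 2.

26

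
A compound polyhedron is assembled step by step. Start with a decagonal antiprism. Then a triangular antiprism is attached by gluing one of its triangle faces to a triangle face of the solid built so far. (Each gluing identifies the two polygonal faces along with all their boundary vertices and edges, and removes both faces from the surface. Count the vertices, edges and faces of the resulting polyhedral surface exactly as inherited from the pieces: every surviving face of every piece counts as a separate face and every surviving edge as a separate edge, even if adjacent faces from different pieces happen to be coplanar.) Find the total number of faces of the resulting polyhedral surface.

A decagonal antiprism: V=20, E=40, F=22.
Attach a triangular antiprism (V=6, E=12, F=8) along a 3-gon: merge 3 vertices and 3 edges, delete both glued faces → V=23, E=49, F=28.
Check: V − E + F = 23 − 49 + 28 = 2.

28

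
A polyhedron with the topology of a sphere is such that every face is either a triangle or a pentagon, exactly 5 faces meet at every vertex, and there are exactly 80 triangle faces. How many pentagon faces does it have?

Let x be the number of pentagons; then F = 80 + x.
Edge–face incidences: 2E = 3·80 + 5·x = 240 + 5x.
Every vertex has degree 5, so 5V = 2E.
Euler: V − E + F = 2 ⇒ (2E)/5 − E + (80 + x) = 2.
Multiply by 10: 2·(2E) − 5·(2E) + 10·(80 + x) = 20, i.e. 800 + 10x − 3·(240 + 5x) = 20.
Collecting terms: −5x + 80 = 20, so −5x = −60, so x = 12.
Then 2E = 240 + 5·12 = 300, so E = 150, V = 2E/5 = 60, F = 80 + 12 = 92.

12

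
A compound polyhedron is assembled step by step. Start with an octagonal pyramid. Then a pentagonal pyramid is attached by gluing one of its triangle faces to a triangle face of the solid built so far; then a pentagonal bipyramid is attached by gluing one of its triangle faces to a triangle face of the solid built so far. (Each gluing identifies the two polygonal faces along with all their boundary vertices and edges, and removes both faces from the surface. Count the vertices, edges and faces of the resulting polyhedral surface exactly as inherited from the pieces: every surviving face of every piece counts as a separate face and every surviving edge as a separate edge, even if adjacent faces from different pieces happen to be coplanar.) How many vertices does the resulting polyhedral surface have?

16

An octagonal pyramid: V=9, E=16, F=9.
Attach a pentagonal pyramid (V=6, E=10, F=6) along a 3-gon: merge 3 vertices and 3 edges, delete both glued faces → V=12, E=23, F=13.
Attach a pentagonal bipyramid (V=7, E=15, F=10) along a 3-gon: merge 3 vertices and 3 edges, delete both glued faces → V=16, E=35, F=21.
Check: V − E + F = 16 − 35 + 21 = 2.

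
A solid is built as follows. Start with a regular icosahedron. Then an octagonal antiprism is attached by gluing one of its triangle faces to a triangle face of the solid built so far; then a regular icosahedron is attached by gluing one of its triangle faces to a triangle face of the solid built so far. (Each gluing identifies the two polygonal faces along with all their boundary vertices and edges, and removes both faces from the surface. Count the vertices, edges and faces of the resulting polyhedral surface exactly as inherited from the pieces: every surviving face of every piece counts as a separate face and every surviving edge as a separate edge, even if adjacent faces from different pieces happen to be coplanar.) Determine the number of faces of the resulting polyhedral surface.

54

A regular icosahedron: V=12, E=30, F=20.
Attach an octagonal antiprism (V=16, E=32, F=18) along a 3-gon: merge 3 vertices and 3 edges, delete both glued faces → V=25, E=59, F=36.
Attach a regular icosahedron (V=12, E=30, F=20) along a 3-gon: merge 3 vertices and 3 edges, delete both glued faces → V=34, E=86, F=54.
Check: V − E + F = 34 − 86 + 54 = 2.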